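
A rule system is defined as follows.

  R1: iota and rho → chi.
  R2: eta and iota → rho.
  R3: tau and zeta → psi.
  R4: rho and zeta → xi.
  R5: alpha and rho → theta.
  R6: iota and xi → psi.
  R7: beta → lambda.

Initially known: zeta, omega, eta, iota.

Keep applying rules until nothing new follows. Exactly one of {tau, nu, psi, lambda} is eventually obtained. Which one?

From eta and iota, R2 gives rho.
From rho and zeta, R4 gives xi.
From iota and xi, R6 gives psi.
No rule produces tau, and it is not given. No rule produces nu, and it is not given. lambda would need beta (R7), but beta is never established.

psi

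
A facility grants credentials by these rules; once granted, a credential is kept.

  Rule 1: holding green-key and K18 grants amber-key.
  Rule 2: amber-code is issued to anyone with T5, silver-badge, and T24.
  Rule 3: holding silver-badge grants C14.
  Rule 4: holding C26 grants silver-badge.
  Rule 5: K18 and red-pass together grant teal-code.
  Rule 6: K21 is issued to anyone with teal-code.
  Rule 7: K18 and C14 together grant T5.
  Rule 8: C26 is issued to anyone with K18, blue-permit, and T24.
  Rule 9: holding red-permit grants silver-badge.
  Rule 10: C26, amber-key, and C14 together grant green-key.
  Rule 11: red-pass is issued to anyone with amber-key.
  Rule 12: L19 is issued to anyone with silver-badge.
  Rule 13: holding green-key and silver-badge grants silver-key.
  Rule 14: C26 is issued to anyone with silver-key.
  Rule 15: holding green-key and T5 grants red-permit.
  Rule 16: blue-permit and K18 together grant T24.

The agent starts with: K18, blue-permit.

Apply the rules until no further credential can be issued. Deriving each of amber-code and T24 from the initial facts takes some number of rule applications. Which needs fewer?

T24: Holding blue-permit and K18 grants T24 (Rule 16). [1 rule application]
amber-code: Holding blue-permit and K18 grants T24 (Rule 16). Holding K18, blue-permit, and T24 grants C26 (Rule 8). Holding C26 grants silver-badge (Rule 4). Holding silver-badge grants C14 (Rule 3). Holding K18 and C14 grants T5 (Rule 7). Holding T5, silver-badge, and T24 grants amber-code (Rule 2). [6 rule applications]
T24 needs fewer.

T24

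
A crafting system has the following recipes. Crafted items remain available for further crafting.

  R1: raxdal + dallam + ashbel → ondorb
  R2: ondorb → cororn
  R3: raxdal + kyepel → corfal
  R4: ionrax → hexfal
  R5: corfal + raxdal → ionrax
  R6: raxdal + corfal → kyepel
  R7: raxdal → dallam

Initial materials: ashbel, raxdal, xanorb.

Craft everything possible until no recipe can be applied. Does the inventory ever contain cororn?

Yes

Using R7, raxdal makes dallam.
Using R1, raxdal, dallam, and ashbel make ondorb.
ondorb → cororn (R2).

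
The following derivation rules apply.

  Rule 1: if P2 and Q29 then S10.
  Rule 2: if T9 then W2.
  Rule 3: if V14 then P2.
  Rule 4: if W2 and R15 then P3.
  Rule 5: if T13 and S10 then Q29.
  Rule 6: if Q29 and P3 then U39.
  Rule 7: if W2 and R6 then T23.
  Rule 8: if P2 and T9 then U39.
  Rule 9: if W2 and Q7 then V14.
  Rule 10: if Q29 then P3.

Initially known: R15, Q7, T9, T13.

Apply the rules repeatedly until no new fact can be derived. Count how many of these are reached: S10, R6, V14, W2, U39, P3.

4

From T9, Rule 2 gives W2.
From W2 and R15, Rule 4 gives P3.
W2 and Q7 hold, so V14 follows (Rule 9).
V14 holds, so P2 follows (Rule 3).
P2 and T9 hold, so U39 follows (Rule 8).
S10 would need P2 and Q29 (Rule 1), but Q29 is never established.
No rule produces R6, and it is not given.
V14: reached.
W2: reached.
U39: reached.
P3: reached.
Reached: V14, W2, U39, and P3 — 4 of the 6.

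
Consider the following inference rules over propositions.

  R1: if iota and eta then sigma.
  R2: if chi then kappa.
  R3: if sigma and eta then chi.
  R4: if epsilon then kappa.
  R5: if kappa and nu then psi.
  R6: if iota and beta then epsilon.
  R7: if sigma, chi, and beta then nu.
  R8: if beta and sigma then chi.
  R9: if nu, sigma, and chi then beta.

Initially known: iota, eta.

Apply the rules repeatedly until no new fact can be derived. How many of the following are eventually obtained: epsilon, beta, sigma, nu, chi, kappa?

3

iota and eta hold, so sigma follows (R1).
sigma and eta hold, so chi follows (R3).
chi holds, so kappa follows (R2).
epsilon would need iota and beta (R6), but beta is never established.
beta would need nu, sigma, and chi (R9), but nu is never established.
sigma: reached.
nu would need sigma, chi, and beta (R7), but beta is never established.
chi: reached.
kappa: reached.
Reached: sigma, chi, and kappa — 3 of the 6.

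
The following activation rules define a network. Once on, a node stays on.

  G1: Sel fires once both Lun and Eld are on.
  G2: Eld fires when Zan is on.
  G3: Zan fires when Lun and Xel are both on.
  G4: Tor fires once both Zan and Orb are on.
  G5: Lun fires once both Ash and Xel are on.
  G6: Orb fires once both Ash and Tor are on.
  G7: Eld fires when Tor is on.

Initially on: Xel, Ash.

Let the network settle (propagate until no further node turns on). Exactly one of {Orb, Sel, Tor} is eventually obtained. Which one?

Ash and Xel are on, so Lun fires (G5).
G3: Lun and Xel on → Zan on.
G2: Zan on → Eld on.
Lun and Eld are on, so Sel fires (G1).
Tor would need Zan and Orb (G4), but Orb never turns on. Orb would need Ash and Tor (G6), but Tor never turns on.

Sel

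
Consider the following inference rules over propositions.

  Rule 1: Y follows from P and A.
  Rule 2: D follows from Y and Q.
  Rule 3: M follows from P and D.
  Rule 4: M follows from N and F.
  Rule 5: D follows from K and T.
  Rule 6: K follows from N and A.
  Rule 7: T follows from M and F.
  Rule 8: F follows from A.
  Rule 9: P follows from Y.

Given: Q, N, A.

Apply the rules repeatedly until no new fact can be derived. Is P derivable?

No

P would need Y (Rule 9), but Y is never established.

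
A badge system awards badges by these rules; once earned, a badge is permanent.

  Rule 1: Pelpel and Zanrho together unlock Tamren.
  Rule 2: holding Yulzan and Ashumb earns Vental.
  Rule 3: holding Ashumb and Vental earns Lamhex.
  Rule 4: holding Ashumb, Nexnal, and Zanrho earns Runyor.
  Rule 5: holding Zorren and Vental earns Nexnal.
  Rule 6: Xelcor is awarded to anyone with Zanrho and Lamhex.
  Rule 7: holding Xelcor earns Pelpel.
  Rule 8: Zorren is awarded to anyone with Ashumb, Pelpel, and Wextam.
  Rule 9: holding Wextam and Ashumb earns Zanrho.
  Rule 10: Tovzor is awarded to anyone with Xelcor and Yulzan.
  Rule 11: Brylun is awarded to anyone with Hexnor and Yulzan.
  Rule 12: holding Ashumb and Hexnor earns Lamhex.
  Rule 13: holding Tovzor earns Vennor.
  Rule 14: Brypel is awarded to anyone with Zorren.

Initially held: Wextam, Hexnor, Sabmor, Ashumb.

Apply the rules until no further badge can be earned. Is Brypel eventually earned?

With Ashumb and Hexnor, Lamhex is earned (Rule 12).
With Wextam and Ashumb, Zanrho is earned (Rule 9).
With Zanrho and Lamhex, Xelcor is earned (Rule 6).
With Xelcor, Pelpel is earned (Rule 7).
With Ashumb, Pelpel, and Wextam, Zorren is earned (Rule 8).
With Zorren, Brypel is earned (Rule 14).

Yes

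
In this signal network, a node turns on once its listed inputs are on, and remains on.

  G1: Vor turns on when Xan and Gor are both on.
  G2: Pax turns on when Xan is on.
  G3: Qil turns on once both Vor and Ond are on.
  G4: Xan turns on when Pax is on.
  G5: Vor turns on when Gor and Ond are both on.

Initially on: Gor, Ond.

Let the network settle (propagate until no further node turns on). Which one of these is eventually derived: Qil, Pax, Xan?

G5: Gor and Ond on → Vor on.
Vor and Ond are on, so Qil turns on (G3).
Xan would need Pax (G4), but Pax never turns on. Pax would need Xan (G2), but Xan never turns on.

Qil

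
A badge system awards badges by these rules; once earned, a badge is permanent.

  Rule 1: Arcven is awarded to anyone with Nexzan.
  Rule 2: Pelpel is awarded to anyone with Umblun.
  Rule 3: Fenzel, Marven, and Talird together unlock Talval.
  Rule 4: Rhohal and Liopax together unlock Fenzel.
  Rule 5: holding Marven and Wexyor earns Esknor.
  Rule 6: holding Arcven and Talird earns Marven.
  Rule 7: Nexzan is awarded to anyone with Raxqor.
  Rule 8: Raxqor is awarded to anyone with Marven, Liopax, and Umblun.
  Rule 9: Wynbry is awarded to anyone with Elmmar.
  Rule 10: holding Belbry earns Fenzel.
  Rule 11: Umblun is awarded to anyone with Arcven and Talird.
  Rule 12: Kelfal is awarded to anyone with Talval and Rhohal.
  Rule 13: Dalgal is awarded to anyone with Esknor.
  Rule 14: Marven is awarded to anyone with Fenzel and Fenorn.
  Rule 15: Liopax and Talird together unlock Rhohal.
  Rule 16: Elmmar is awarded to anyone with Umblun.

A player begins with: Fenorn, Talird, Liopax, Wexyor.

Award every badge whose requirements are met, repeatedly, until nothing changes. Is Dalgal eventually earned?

With Liopax and Talird, Rhohal is earned (Rule 15).
With Rhohal and Liopax, Fenzel is earned (Rule 4).
With Fenzel and Fenorn, Marven is earned (Rule 14).
With Marven and Wexyor, Esknor is earned (Rule 5).
With Esknor, Dalgal is earned (Rule 13).

Yes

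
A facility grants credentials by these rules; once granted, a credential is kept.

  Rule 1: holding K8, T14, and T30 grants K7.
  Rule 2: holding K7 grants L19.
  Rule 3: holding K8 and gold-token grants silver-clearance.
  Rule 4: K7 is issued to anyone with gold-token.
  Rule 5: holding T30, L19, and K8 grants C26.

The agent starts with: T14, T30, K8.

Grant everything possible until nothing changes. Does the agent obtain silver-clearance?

No

silver-clearance would need K8 and gold-token (Rule 3), but gold-token is never granted.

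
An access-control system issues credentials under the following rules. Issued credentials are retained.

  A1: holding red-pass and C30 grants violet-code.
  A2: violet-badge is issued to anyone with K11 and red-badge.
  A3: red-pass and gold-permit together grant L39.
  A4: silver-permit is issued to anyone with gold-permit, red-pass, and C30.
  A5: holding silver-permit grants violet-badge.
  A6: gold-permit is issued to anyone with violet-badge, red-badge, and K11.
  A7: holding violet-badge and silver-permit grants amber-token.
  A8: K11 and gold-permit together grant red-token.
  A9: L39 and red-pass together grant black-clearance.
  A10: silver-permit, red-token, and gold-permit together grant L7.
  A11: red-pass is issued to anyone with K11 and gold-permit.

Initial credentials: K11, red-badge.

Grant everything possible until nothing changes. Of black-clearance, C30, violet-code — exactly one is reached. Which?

black-clearance

Holding K11 and red-badge grants violet-badge (A2).
Holding violet-badge, red-badge, and K11 grants gold-permit (A6).
Holding K11 and gold-permit grants red-pass (A11).
Holding red-pass and gold-permit grants L39 (A3).
Holding L39 and red-pass grants black-clearance (A9).
violet-code would need red-pass and C30 (A1), but C30 is never granted. No rule produces C30, and it is not given.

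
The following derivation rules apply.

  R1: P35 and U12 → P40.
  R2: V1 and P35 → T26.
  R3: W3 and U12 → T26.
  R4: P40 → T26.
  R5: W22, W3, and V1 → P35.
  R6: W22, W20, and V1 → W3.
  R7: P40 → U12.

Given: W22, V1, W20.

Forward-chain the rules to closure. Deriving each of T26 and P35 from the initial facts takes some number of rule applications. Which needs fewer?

P35

P35: W22, W20, and V1 hold, so W3 follows (R6). From W22, W3, and V1, R5 gives P35. [2 rule applications]
T26: From W22, W20, and V1, R6 gives W3. From W22, W3, and V1, R5 gives P35. V1 and P35 hold, so T26 follows (R2). [3 rule applications]
P35 needs fewer.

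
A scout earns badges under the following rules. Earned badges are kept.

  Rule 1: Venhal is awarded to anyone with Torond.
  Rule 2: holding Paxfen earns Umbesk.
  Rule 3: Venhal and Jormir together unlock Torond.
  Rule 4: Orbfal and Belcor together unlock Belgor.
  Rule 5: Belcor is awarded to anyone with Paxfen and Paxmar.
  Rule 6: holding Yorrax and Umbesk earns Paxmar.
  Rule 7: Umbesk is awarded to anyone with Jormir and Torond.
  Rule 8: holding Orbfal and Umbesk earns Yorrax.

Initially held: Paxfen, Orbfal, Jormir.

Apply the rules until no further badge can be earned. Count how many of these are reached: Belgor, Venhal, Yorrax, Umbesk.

3

With Paxfen, Umbesk is earned (Rule 2).
With Orbfal and Umbesk, Yorrax is earned (Rule 8).
With Yorrax and Umbesk, Paxmar is earned (Rule 6).
With Paxfen and Paxmar, Belcor is earned (Rule 5).
With Orbfal and Belcor, Belgor is earned (Rule 4).
Belgor: reached.
Venhal would need Torond (Rule 1), but Torond is never earned.
Yorrax: reached.
Umbesk: reached.
Reached: Belgor, Yorrax, and Umbesk — 3 of the 4.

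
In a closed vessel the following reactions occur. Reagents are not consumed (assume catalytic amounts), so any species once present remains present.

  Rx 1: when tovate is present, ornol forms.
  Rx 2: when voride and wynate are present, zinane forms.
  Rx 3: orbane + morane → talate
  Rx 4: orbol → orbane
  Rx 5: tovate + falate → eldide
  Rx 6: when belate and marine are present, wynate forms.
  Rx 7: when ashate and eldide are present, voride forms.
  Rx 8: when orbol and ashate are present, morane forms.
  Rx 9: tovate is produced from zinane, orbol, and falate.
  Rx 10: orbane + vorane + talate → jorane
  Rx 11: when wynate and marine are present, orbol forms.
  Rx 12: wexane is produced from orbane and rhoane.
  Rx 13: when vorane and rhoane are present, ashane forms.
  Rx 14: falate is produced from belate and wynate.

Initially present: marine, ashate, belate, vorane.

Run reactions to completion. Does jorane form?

Yes

belate and marine present → wynate forms (Rx 6).
wynate and marine present → orbol forms (Rx 11).
orbol present → orbane forms (Rx 4).
orbol and ashate present → morane forms (Rx 8).
orbane and morane present → talate forms (Rx 3).
orbane, vorane, and talate present → jorane forms (Rx 10).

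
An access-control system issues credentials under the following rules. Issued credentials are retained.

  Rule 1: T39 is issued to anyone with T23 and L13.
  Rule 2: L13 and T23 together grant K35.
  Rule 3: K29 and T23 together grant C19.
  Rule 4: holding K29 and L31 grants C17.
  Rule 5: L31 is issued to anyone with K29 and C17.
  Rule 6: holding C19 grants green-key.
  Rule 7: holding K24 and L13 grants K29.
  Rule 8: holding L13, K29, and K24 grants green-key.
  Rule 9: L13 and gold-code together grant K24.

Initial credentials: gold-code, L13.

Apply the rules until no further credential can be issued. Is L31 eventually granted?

L31 would need K29 and C17 (Rule 5), but C17 is never granted.

No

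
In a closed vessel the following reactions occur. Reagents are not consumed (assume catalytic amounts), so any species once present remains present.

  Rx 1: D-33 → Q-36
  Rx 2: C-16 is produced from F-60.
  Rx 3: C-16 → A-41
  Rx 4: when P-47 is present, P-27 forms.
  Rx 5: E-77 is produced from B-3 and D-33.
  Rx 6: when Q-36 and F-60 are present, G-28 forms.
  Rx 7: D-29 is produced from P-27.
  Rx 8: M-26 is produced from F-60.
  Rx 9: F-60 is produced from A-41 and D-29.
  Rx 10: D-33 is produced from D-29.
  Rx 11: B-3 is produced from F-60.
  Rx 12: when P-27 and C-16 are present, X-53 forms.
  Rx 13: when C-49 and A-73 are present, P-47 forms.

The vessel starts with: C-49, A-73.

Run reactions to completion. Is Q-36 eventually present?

Yes

C-49 and A-73 present → P-47 forms (Rx 13).
P-47 present → P-27 forms (Rx 4).
P-27 present → D-29 forms (Rx 7).
D-29 present → D-33 forms (Rx 10).
D-33 present → Q-36 forms (Rx 1).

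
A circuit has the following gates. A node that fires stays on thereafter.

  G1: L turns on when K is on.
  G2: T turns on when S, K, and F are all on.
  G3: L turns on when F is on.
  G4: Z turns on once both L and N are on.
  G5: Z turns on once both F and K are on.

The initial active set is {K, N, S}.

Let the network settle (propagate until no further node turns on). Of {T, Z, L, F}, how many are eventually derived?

2

G1: K on → L on.
L and N are on, so Z turns on (G4).
T would need S, K, and F (G2), but F never turns on.
Z: reached.
L: reached.
No rule produces F, and it is not given.
Reached: Z and L — 2 of the 4.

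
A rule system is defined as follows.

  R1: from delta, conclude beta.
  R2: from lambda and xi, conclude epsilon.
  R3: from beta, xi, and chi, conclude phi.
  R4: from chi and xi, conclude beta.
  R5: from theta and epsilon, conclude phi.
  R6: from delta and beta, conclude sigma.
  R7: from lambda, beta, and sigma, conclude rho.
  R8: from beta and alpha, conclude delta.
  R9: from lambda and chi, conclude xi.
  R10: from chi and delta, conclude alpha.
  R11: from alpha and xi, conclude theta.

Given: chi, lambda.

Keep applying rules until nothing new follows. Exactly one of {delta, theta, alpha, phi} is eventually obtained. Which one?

phi

From lambda and chi, R9 gives xi.
From chi and xi, R4 gives beta.
From beta, xi, and chi, R3 gives phi.
delta would need beta and alpha (R8), but alpha is never established. theta would need alpha and xi (R11), but alpha is never established. alpha would need chi and delta (R10), but delta is never established.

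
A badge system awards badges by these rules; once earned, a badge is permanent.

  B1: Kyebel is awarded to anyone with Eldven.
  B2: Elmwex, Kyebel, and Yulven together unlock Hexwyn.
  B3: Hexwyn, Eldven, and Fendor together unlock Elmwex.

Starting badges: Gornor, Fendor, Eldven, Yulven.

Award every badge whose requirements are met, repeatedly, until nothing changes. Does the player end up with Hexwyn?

Hexwyn would need Elmwex, Kyebel, and Yulven (B2), but Elmwex is never earned.

No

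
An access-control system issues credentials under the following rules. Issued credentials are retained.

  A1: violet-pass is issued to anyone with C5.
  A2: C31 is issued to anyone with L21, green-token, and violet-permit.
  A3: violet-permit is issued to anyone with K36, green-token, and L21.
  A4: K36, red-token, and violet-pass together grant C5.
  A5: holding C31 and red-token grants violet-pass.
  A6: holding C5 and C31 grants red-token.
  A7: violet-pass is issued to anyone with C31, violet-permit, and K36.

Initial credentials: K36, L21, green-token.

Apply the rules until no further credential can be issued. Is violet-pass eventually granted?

Yes

Holding K36, green-token, and L21 grants violet-permit (A3).
Holding L21, green-token, and violet-permit grants C31 (A2).
Holding C31, violet-permit, and K36 grants violet-pass (A7).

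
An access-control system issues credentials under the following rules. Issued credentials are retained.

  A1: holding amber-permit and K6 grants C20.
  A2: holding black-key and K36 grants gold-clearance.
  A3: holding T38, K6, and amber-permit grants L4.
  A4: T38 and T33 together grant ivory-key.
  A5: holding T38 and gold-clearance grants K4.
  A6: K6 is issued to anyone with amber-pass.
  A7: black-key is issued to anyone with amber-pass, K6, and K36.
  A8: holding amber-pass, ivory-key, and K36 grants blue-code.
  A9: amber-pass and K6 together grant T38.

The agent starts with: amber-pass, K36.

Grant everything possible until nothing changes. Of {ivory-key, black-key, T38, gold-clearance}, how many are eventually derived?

3

Holding amber-pass grants K6 (A6).
Holding amber-pass and K6 grants T38 (A9).
Holding amber-pass, K6, and K36 grants black-key (A7).
Holding black-key and K36 grants gold-clearance (A2).
ivory-key would need T38 and T33 (A4), but T33 is never granted.
black-key: reached.
T38: reached.
gold-clearance: reached.
Reached: black-key, T38, and gold-clearance — 3 of the 4.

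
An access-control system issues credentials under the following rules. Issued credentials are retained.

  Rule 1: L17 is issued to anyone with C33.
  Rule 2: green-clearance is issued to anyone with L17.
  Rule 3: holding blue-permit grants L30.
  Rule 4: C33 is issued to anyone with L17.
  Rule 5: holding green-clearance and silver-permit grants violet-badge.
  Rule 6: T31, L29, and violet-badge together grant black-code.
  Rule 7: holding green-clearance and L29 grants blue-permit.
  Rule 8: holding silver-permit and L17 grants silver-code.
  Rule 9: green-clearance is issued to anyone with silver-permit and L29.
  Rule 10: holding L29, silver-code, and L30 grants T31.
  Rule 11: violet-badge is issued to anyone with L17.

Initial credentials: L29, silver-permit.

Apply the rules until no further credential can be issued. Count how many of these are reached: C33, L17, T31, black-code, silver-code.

0

C33 would need L17 (Rule 4), but L17 is never granted.
L17 would need C33 (Rule 1), but C33 is never granted.
T31 would need L29, silver-code, and L30 (Rule 10), but silver-code is never granted.
black-code would need T31, L29, and violet-badge (Rule 6), but T31 is never granted.
silver-code would need silver-permit and L17 (Rule 8), but L17 is never granted.
None of the 5 are reached.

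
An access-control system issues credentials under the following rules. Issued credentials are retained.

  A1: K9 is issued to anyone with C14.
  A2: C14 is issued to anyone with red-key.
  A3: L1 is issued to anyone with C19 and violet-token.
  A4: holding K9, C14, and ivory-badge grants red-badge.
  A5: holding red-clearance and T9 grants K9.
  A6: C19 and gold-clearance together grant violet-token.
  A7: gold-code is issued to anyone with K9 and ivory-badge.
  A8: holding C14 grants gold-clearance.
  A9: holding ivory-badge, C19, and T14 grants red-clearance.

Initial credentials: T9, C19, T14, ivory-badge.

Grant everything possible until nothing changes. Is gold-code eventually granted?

Holding ivory-badge, C19, and T14 grants red-clearance (A9).
Holding red-clearance and T9 grants K9 (A5).
Holding K9 and ivory-badge grants gold-code (A7).

Yes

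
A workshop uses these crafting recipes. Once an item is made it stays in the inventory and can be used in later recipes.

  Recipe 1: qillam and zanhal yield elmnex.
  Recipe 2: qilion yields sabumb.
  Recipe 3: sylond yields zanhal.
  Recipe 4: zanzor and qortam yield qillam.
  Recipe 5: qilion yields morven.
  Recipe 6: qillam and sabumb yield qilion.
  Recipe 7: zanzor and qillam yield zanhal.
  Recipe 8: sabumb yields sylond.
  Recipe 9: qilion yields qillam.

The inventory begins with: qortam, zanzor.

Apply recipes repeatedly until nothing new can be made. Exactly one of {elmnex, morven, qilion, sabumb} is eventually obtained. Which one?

zanzor and qortam → qillam (Recipe 4).
Using Recipe 7, zanzor and qillam make zanhal.
Using Recipe 1, qillam and zanhal make elmnex.
qilion would need qillam and sabumb (Recipe 6), but sabumb is never obtained. sabumb would need qilion (Recipe 2), but qilion is never obtained. morven would need qilion (Recipe 5), but qilion is never obtained.

elmnex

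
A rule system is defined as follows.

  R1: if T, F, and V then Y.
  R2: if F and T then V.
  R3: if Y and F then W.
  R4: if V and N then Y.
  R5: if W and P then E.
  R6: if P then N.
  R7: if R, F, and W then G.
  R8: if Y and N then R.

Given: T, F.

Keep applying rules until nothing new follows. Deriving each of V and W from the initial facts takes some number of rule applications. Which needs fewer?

V: F and T hold, so V follows (R2). [1 rule application]
W: F and T hold, so V follows (R2). From T, F, and V, R1 gives Y. From Y and F, R3 gives W. [3 rule applications]
V needs fewer.

V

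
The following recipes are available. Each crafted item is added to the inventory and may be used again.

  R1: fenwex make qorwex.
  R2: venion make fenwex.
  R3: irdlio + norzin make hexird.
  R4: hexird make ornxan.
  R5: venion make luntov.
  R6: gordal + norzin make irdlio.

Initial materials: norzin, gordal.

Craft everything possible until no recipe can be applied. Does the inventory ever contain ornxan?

gordal + norzin → irdlio (R6).
Using R3, irdlio and norzin make hexird.
hexird → ornxan (R4).

Yes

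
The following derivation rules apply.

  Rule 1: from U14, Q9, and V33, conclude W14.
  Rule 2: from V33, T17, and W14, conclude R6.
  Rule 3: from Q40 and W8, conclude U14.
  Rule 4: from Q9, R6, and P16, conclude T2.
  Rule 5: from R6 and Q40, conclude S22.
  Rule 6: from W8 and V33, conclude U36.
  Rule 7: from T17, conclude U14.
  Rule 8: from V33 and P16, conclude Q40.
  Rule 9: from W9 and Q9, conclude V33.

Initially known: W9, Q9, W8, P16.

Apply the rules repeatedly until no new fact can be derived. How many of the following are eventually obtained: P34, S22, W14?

1

W9 and Q9 hold, so V33 follows (Rule 9).
From V33 and P16, Rule 8 gives Q40.
From Q40 and W8, Rule 3 gives U14.
From U14, Q9, and V33, Rule 1 gives W14.
No rule produces P34, and it is not given.
S22 would need R6 and Q40 (Rule 5), but R6 is never established.
W14: reached.
Reached: W14 — 1 of the 3.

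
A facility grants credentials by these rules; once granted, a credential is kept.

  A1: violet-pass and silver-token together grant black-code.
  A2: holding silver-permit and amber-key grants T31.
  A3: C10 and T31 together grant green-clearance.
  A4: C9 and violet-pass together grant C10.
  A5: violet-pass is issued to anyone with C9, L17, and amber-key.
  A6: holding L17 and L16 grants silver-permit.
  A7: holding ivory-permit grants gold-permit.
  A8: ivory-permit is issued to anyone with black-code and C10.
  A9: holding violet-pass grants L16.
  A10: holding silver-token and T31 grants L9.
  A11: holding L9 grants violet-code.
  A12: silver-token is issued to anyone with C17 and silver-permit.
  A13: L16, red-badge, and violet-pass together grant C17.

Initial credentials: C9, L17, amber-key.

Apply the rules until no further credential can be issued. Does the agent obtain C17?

No

C17 would need L16, red-badge, and violet-pass (A13), but red-badge is never granted.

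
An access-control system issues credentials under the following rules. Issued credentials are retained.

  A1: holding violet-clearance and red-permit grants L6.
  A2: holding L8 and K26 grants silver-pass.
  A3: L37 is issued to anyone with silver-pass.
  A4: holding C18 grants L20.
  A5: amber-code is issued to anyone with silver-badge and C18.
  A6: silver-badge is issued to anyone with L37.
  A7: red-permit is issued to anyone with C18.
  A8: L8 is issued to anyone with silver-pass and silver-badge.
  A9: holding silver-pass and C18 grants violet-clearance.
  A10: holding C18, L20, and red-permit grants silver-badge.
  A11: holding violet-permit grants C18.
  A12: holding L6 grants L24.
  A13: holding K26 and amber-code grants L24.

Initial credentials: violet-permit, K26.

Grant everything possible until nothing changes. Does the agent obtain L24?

Yes

Holding violet-permit grants C18 (A11).
Holding C18 grants red-permit (A7).
Holding C18 grants L20 (A4).
Holding C18, L20, and red-permit grants silver-badge (A10).
Holding silver-badge and C18 grants amber-code (A5).
Holding K26 and amber-code grants L24 (A13).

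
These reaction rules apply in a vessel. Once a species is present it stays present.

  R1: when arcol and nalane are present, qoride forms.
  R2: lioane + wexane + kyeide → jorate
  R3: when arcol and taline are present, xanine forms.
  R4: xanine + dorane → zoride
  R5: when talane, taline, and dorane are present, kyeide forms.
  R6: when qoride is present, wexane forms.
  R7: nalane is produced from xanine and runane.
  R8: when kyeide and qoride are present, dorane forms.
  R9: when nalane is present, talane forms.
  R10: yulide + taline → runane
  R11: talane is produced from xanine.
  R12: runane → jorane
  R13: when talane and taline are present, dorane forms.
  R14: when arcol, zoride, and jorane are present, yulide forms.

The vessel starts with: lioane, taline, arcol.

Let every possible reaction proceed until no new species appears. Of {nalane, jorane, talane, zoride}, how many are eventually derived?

arcol and taline present → xanine forms (R3).
xanine present → talane forms (R11).
talane and taline present → dorane forms (R13).
xanine and dorane present → zoride forms (R4).
nalane would need xanine and runane (R7), but runane never forms.
jorane would need runane (R12), but runane never forms.
talane: reached.
zoride: reached.
Reached: talane and zoride — 2 of the 4.

2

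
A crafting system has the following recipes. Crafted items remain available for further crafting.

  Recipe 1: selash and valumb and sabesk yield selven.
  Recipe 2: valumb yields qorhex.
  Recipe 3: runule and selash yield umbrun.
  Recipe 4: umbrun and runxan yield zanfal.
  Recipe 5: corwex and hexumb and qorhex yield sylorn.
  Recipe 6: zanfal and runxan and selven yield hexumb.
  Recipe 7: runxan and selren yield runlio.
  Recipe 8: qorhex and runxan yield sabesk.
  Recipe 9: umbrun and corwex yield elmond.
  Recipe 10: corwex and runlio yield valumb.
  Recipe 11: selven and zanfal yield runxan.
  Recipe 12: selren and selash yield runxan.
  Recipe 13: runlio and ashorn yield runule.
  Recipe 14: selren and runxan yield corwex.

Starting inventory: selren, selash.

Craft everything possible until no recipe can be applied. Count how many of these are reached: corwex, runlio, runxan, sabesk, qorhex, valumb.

selren and selash → runxan (Recipe 12).
selren and runxan → corwex (Recipe 14).
Using Recipe 7, runxan and selren make runlio.
Using Recipe 10, corwex and runlio make valumb.
Using Recipe 2, valumb makes qorhex.
qorhex and runxan → sabesk (Recipe 8).
corwex: reached.
runlio: reached.
runxan: reached.
sabesk: reached.
qorhex: reached.
valumb: reached.
All 6 are reached.

6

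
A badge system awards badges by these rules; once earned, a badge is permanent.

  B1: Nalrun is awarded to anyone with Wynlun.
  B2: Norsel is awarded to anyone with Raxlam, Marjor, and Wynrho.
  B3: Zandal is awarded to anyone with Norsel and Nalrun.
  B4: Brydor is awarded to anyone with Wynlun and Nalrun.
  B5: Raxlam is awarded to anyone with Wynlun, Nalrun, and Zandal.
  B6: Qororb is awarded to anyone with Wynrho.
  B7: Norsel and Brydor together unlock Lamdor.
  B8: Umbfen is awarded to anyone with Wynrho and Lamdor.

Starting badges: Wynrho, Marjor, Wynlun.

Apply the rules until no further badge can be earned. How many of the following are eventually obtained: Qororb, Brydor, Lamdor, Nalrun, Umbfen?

With Wynlun, Nalrun is earned (B1).
With Wynrho, Qororb is earned (B6).
With Wynlun and Nalrun, Brydor is earned (B4).
Qororb: reached.
Brydor: reached.
Lamdor would need Norsel and Brydor (B7), but Norsel is never earned.
Nalrun: reached.
Umbfen would need Wynrho and Lamdor (B8), but Lamdor is never earned.
Reached: Qororb, Brydor, and Nalrun — 3 of the 5.

3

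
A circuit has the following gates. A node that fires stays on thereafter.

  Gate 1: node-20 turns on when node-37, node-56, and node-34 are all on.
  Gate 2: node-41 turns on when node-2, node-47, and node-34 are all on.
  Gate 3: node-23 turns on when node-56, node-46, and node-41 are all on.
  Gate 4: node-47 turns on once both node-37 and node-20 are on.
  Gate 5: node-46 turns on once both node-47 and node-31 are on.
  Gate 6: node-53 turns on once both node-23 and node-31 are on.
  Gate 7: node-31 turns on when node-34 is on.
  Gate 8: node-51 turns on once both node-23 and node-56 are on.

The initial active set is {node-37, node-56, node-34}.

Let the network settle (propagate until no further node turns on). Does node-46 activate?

Yes

Gate 1: node-37, node-56, and node-34 on → node-20 on.
node-34 is on, so node-31 turns on (Gate 7).
Gate 4: node-37 and node-20 on → node-47 on.
Gate 5: node-47 and node-31 on → node-46 on.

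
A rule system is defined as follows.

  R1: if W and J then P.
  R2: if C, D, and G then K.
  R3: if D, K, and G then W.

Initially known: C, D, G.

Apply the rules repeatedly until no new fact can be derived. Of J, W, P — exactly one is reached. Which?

C, D, and G hold, so K follows (R2).
From D, K, and G, R3 gives W.
No rule produces J, and it is not given. P would need W and J (R1), but J is never established.

W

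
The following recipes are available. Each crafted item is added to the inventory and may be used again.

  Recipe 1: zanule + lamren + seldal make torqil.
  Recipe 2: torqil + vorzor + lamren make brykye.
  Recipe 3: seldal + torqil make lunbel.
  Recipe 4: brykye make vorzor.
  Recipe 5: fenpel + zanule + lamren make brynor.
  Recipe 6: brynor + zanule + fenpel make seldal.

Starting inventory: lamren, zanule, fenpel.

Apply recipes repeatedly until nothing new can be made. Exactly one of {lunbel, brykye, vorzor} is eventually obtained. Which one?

lunbel

Using Recipe 5, fenpel, zanule, and lamren make brynor.
brynor + zanule + fenpel → seldal (Recipe 6).
zanule + lamren + seldal → torqil (Recipe 1).
Using Recipe 3, seldal and torqil make lunbel.
brykye would need torqil, vorzor, and lamren (Recipe 2), but vorzor is never obtained. vorzor would need brykye (Recipe 4), but brykye is never obtained.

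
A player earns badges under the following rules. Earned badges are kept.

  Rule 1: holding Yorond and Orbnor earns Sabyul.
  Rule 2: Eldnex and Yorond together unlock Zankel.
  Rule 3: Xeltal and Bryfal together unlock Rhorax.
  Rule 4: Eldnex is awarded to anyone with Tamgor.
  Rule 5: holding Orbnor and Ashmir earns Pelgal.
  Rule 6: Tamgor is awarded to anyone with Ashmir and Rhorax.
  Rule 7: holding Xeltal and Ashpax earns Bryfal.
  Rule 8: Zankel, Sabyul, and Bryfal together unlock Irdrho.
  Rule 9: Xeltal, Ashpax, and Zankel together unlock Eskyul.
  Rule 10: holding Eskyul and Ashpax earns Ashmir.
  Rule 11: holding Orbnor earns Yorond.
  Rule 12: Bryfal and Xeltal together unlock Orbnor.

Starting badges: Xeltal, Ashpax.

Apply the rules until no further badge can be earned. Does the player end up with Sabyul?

Yes

With Xeltal and Ashpax, Bryfal is earned (Rule 7).
With Bryfal and Xeltal, Orbnor is earned (Rule 12).
With Orbnor, Yorond is earned (Rule 11).
With Yorond and Orbnor, Sabyul is earned (Rule 1).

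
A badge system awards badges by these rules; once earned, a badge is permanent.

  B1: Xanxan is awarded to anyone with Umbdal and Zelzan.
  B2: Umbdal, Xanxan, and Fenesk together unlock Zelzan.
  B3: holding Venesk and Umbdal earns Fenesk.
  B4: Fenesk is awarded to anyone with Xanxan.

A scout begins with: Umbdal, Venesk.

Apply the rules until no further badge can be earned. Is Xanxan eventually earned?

No

Xanxan would need Umbdal and Zelzan (B1), but Zelzan is never earned.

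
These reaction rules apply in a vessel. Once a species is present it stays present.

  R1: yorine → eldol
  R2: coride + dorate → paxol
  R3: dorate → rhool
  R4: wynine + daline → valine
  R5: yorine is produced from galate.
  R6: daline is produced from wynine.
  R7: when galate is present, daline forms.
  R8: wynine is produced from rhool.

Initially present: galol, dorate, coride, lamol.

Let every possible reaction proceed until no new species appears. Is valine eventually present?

Yes

dorate present → rhool forms (R3).
rhool present → wynine forms (R8).
wynine present → daline forms (R6).
wynine and daline present → valine forms (R4).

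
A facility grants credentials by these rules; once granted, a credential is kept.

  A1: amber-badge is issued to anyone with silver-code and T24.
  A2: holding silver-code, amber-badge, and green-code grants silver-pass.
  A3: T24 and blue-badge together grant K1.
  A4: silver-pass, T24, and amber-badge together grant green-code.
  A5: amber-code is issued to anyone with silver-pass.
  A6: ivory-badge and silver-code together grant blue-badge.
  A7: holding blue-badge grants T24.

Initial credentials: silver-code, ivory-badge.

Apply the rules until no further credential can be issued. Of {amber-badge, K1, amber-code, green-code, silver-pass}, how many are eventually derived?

2

Holding ivory-badge and silver-code grants blue-badge (A6).
Holding blue-badge grants T24 (A7).
Holding T24 and blue-badge grants K1 (A3).
Holding silver-code and T24 grants amber-badge (A1).
amber-badge: reached.
K1: reached.
amber-code would need silver-pass (A5), but silver-pass is never granted.
green-code would need silver-pass, T24, and amber-badge (A4), but silver-pass is never granted.
silver-pass would need silver-code, amber-badge, and green-code (A2), but green-code is never granted.
Reached: amber-badge and K1 — 2 of the 5.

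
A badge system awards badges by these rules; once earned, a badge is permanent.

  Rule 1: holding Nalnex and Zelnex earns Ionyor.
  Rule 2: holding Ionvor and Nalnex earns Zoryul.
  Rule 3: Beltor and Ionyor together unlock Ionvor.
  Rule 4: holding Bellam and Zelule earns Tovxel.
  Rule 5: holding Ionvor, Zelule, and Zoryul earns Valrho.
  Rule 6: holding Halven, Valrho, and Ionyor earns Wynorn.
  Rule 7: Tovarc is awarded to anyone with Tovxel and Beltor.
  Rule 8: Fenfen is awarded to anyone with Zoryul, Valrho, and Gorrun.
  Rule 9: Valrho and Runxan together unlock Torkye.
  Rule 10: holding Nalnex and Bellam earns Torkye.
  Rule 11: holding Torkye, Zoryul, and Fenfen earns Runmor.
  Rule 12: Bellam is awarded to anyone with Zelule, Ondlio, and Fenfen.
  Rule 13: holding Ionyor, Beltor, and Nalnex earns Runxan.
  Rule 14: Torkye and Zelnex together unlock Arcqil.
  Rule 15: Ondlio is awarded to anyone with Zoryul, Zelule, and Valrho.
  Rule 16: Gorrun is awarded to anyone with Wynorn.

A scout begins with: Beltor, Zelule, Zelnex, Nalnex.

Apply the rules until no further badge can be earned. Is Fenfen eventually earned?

Fenfen would need Zoryul, Valrho, and Gorrun (Rule 8), but Gorrun is never earned.

No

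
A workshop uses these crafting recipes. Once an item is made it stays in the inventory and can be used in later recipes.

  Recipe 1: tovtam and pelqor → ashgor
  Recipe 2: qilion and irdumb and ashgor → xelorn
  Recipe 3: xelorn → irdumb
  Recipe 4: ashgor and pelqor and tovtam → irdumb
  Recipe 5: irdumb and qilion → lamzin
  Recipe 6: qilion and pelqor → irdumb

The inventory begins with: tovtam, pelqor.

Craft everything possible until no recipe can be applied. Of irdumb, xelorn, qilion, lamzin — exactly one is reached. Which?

irdumb

Using Recipe 1, tovtam and pelqor make ashgor.
Using Recipe 4, ashgor, pelqor, and tovtam make irdumb.
xelorn would need qilion, irdumb, and ashgor (Recipe 2), but qilion is never obtained. No rule produces qilion, and it is not given. lamzin would need irdumb and qilion (Recipe 5), but qilion is never obtained.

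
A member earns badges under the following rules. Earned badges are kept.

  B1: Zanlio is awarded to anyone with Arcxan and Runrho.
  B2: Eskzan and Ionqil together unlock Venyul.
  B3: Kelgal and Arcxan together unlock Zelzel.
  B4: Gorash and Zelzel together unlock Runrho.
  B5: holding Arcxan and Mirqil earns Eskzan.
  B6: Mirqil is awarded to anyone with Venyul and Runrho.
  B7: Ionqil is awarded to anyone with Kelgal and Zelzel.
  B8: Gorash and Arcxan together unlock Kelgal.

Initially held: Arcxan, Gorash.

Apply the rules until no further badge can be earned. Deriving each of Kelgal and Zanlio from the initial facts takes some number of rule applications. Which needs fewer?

Kelgal

Kelgal: With Gorash and Arcxan, Kelgal is earned (B8). [1 rule application]
Zanlio: With Gorash and Arcxan, Kelgal is earned (B8). With Kelgal and Arcxan, Zelzel is earned (B3). With Gorash and Zelzel, Runrho is earned (B4). With Arcxan and Runrho, Zanlio is earned (B1). [4 rule applications]
Kelgal needs fewer.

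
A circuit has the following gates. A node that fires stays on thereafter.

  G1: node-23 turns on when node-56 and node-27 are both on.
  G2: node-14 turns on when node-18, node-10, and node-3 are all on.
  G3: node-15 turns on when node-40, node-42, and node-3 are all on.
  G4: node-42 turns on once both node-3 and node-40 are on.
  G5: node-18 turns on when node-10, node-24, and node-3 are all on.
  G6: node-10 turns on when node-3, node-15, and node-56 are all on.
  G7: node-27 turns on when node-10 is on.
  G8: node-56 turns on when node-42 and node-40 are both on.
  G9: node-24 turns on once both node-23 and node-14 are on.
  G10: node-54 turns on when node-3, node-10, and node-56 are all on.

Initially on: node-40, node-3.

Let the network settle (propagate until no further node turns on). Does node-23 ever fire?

G4: node-3 and node-40 on → node-42 on.
G3: node-40, node-42, and node-3 on → node-15 on.
G8: node-42 and node-40 on → node-56 on.
G6: node-3, node-15, and node-56 on → node-10 on.
node-10 is on, so node-27 turns on (G7).
node-56 and node-27 are on, so node-23 turns on (G1).

Yes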